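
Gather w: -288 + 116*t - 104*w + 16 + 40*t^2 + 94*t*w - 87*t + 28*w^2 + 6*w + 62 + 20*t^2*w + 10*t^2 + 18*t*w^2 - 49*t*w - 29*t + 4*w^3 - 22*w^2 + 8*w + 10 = 50*t^2 + 4*w^3 + w^2*(18*t + 6) + w*(20*t^2 + 45*t - 90) - 200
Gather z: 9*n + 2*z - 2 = 9*n + 2*z - 2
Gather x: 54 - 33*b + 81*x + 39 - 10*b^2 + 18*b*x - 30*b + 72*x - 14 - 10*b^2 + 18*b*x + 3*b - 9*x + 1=-20*b^2 - 60*b + x*(36*b + 144) + 80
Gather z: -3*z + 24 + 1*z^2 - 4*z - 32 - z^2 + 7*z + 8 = 0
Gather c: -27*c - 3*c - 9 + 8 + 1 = -30*c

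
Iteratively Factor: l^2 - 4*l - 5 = (l - 5)*(l + 1)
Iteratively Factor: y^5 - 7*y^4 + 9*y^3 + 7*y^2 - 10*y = (y - 1)*(y^4 - 6*y^3 + 3*y^2 + 10*y) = y*(y - 1)*(y^3 - 6*y^2 + 3*y + 10) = y*(y - 1)*(y + 1)*(y^2 - 7*y + 10) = y*(y - 2)*(y - 1)*(y + 1)*(y - 5)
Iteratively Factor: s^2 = (s)*(s)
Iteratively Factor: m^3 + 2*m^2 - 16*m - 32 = (m + 2)*(m^2 - 16) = (m - 4)*(m + 2)*(m + 4)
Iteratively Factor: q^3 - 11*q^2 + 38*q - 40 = (q - 5)*(q^2 - 6*q + 8) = (q - 5)*(q - 4)*(q - 2)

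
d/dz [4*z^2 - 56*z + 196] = 8*z - 56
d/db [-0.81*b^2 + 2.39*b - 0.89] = 2.39 - 1.62*b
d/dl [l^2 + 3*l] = 2*l + 3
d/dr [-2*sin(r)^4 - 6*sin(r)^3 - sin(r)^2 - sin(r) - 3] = (-8*sin(r) + 2*sin(3*r) + 9*cos(2*r) - 10)*cos(r)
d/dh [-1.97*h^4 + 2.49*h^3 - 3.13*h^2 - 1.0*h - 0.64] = -7.88*h^3 + 7.47*h^2 - 6.26*h - 1.0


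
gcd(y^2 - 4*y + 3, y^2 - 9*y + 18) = y - 3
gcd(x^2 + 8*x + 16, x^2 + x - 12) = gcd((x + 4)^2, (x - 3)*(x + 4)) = x + 4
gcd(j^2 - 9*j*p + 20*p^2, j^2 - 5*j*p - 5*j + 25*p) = -j + 5*p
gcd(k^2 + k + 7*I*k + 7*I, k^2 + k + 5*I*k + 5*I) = k + 1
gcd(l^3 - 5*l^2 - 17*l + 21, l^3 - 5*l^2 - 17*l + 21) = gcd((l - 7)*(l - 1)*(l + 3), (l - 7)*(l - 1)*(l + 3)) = l^3 - 5*l^2 - 17*l + 21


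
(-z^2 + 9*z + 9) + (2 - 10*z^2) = -11*z^2 + 9*z + 11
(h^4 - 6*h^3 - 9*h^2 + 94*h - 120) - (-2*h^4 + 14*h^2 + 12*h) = 3*h^4 - 6*h^3 - 23*h^2 + 82*h - 120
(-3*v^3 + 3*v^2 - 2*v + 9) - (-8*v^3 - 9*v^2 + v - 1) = 5*v^3 + 12*v^2 - 3*v + 10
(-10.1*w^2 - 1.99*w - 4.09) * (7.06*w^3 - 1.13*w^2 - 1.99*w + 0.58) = -71.306*w^5 - 2.6364*w^4 - 6.5277*w^3 + 2.7238*w^2 + 6.9849*w - 2.3722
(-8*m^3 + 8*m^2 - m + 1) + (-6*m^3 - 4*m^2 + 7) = -14*m^3 + 4*m^2 - m + 8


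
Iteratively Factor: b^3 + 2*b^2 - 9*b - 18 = (b + 3)*(b^2 - b - 6) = (b - 3)*(b + 3)*(b + 2)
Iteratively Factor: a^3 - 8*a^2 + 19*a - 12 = (a - 1)*(a^2 - 7*a + 12) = (a - 4)*(a - 1)*(a - 3)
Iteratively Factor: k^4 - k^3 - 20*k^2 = (k)*(k^3 - k^2 - 20*k) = k*(k - 5)*(k^2 + 4*k) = k^2*(k - 5)*(k + 4)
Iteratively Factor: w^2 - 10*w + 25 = (w - 5)*(w - 5)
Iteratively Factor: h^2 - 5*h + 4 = (h - 4)*(h - 1)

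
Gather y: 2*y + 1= 2*y + 1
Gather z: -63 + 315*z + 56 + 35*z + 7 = 350*z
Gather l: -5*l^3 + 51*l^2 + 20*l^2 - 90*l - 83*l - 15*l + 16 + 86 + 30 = -5*l^3 + 71*l^2 - 188*l + 132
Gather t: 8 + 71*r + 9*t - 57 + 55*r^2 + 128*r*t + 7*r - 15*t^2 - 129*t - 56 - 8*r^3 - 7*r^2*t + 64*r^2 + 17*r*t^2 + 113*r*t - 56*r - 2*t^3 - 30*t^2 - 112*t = -8*r^3 + 119*r^2 + 22*r - 2*t^3 + t^2*(17*r - 45) + t*(-7*r^2 + 241*r - 232) - 105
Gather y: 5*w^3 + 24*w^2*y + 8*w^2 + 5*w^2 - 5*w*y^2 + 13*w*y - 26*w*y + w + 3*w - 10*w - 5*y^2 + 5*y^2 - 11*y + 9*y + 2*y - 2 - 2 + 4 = 5*w^3 + 13*w^2 - 5*w*y^2 - 6*w + y*(24*w^2 - 13*w)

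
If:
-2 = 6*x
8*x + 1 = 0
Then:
No Solution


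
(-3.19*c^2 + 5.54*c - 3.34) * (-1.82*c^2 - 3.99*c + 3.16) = 5.8058*c^4 + 2.6453*c^3 - 26.1062*c^2 + 30.833*c - 10.5544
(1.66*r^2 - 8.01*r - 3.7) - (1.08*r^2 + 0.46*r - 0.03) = 0.58*r^2 - 8.47*r - 3.67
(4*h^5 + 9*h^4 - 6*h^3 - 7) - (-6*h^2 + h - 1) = 4*h^5 + 9*h^4 - 6*h^3 + 6*h^2 - h - 6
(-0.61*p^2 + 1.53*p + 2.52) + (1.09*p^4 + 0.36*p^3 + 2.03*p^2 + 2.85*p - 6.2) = 1.09*p^4 + 0.36*p^3 + 1.42*p^2 + 4.38*p - 3.68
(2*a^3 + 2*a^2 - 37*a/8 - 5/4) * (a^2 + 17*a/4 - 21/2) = 2*a^5 + 21*a^4/2 - 137*a^3/8 - 1341*a^2/32 + 173*a/4 + 105/8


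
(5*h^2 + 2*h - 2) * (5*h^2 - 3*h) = 25*h^4 - 5*h^3 - 16*h^2 + 6*h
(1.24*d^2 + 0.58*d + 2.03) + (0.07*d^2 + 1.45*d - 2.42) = 1.31*d^2 + 2.03*d - 0.39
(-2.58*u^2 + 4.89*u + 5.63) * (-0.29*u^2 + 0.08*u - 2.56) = 0.7482*u^4 - 1.6245*u^3 + 5.3633*u^2 - 12.068*u - 14.4128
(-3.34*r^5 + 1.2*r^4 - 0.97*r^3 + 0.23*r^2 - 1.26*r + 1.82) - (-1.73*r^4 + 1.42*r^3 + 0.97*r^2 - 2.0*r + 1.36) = -3.34*r^5 + 2.93*r^4 - 2.39*r^3 - 0.74*r^2 + 0.74*r + 0.46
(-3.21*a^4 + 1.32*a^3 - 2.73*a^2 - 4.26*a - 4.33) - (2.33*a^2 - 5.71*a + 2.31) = -3.21*a^4 + 1.32*a^3 - 5.06*a^2 + 1.45*a - 6.64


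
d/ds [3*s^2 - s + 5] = 6*s - 1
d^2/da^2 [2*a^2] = 4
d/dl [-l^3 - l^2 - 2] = l*(-3*l - 2)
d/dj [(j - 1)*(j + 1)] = 2*j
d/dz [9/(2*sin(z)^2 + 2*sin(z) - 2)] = -9*(2*sin(z) + 1)*cos(z)/(2*(sin(z) - cos(z)^2)^2)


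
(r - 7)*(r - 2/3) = r^2 - 23*r/3 + 14/3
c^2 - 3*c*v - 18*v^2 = (c - 6*v)*(c + 3*v)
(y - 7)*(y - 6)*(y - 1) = y^3 - 14*y^2 + 55*y - 42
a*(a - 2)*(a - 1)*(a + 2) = a^4 - a^3 - 4*a^2 + 4*a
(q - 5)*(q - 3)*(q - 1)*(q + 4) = q^4 - 5*q^3 - 13*q^2 + 77*q - 60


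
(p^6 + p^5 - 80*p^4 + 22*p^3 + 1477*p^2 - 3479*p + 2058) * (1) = p^6 + p^5 - 80*p^4 + 22*p^3 + 1477*p^2 - 3479*p + 2058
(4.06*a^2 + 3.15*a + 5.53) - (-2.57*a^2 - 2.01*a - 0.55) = 6.63*a^2 + 5.16*a + 6.08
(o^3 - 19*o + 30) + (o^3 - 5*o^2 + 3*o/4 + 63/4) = 2*o^3 - 5*o^2 - 73*o/4 + 183/4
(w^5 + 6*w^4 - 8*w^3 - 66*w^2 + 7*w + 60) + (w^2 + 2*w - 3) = w^5 + 6*w^4 - 8*w^3 - 65*w^2 + 9*w + 57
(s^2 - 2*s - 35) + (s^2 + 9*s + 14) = 2*s^2 + 7*s - 21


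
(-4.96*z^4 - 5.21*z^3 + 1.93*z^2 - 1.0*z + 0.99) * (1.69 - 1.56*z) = 7.7376*z^5 - 0.254799999999999*z^4 - 11.8157*z^3 + 4.8217*z^2 - 3.2344*z + 1.6731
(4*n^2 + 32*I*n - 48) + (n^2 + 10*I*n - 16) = 5*n^2 + 42*I*n - 64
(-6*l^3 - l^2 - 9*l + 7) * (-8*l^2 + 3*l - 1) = 48*l^5 - 10*l^4 + 75*l^3 - 82*l^2 + 30*l - 7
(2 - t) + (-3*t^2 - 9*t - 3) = -3*t^2 - 10*t - 1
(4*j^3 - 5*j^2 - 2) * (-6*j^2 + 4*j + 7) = -24*j^5 + 46*j^4 + 8*j^3 - 23*j^2 - 8*j - 14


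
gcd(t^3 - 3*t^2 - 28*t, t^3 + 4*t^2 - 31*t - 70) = 1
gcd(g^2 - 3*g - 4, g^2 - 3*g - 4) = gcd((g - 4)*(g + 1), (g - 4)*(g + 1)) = g^2 - 3*g - 4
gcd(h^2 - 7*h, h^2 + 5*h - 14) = 1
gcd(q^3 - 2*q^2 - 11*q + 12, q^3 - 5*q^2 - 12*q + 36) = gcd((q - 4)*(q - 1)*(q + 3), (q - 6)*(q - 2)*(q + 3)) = q + 3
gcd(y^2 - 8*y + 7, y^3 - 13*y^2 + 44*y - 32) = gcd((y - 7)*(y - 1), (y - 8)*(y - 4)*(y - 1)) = y - 1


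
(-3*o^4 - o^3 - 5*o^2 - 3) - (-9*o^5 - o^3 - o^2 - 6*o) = 9*o^5 - 3*o^4 - 4*o^2 + 6*o - 3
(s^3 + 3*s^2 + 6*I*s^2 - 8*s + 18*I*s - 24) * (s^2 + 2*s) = s^5 + 5*s^4 + 6*I*s^4 - 2*s^3 + 30*I*s^3 - 40*s^2 + 36*I*s^2 - 48*s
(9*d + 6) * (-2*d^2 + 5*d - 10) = -18*d^3 + 33*d^2 - 60*d - 60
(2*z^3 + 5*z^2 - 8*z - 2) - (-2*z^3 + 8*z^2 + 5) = 4*z^3 - 3*z^2 - 8*z - 7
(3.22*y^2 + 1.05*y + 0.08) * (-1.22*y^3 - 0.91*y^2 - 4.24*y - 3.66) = -3.9284*y^5 - 4.2112*y^4 - 14.7059*y^3 - 16.31*y^2 - 4.1822*y - 0.2928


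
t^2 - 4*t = t*(t - 4)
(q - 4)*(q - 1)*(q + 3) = q^3 - 2*q^2 - 11*q + 12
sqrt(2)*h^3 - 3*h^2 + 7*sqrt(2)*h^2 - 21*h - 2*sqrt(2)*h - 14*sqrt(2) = (h + 7)*(h - 2*sqrt(2))*(sqrt(2)*h + 1)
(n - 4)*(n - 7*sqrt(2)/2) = n^2 - 7*sqrt(2)*n/2 - 4*n + 14*sqrt(2)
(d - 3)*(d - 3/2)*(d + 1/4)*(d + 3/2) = d^4 - 11*d^3/4 - 3*d^2 + 99*d/16 + 27/16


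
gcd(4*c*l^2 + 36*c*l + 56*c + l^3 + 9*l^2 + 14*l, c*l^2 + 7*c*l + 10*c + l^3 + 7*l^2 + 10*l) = l + 2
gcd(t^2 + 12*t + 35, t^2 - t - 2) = 1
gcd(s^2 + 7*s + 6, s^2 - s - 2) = s + 1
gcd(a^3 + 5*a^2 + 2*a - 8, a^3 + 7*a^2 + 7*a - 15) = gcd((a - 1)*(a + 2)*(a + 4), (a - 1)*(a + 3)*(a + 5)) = a - 1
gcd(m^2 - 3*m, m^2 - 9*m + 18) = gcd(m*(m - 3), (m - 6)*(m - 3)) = m - 3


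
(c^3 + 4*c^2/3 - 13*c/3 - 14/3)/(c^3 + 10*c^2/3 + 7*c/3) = (c - 2)/c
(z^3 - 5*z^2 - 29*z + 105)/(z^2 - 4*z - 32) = (-z^3 + 5*z^2 + 29*z - 105)/(-z^2 + 4*z + 32)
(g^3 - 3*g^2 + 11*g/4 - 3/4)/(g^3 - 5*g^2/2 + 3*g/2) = (g - 1/2)/g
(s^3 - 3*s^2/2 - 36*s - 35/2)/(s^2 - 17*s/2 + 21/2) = (2*s^2 + 11*s + 5)/(2*s - 3)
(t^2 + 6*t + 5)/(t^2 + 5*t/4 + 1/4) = 4*(t + 5)/(4*t + 1)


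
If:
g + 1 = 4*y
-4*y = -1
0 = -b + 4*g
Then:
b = 0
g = 0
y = 1/4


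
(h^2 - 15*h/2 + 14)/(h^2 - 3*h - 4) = (h - 7/2)/(h + 1)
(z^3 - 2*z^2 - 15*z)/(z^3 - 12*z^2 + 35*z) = (z + 3)/(z - 7)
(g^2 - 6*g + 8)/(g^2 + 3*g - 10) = (g - 4)/(g + 5)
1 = 1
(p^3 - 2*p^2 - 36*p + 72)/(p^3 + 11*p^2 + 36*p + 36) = (p^2 - 8*p + 12)/(p^2 + 5*p + 6)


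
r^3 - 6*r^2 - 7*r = r*(r - 7)*(r + 1)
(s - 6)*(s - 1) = s^2 - 7*s + 6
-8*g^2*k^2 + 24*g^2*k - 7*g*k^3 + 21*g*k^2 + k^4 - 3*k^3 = k*(-8*g + k)*(g + k)*(k - 3)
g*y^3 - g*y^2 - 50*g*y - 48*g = (y - 8)*(y + 6)*(g*y + g)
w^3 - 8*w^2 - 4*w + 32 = (w - 8)*(w - 2)*(w + 2)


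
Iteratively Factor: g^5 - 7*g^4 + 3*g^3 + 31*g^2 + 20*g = (g + 1)*(g^4 - 8*g^3 + 11*g^2 + 20*g) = (g - 5)*(g + 1)*(g^3 - 3*g^2 - 4*g) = (g - 5)*(g + 1)^2*(g^2 - 4*g) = (g - 5)*(g - 4)*(g + 1)^2*(g)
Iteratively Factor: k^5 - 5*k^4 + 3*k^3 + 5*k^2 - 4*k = (k - 1)*(k^4 - 4*k^3 - k^2 + 4*k) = (k - 1)^2*(k^3 - 3*k^2 - 4*k) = (k - 1)^2*(k + 1)*(k^2 - 4*k) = (k - 4)*(k - 1)^2*(k + 1)*(k)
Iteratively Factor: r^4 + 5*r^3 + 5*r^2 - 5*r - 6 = (r + 2)*(r^3 + 3*r^2 - r - 3) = (r + 1)*(r + 2)*(r^2 + 2*r - 3) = (r - 1)*(r + 1)*(r + 2)*(r + 3)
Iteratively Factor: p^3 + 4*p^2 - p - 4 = (p + 4)*(p^2 - 1) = (p + 1)*(p + 4)*(p - 1)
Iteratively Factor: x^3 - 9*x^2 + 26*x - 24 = (x - 4)*(x^2 - 5*x + 6) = (x - 4)*(x - 3)*(x - 2)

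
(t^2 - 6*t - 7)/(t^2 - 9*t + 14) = (t + 1)/(t - 2)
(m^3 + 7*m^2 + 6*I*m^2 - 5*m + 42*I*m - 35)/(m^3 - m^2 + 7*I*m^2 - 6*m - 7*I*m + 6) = (m^2 + m*(7 + 5*I) + 35*I)/(m^2 + m*(-1 + 6*I) - 6*I)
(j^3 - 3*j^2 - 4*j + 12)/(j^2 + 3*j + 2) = (j^2 - 5*j + 6)/(j + 1)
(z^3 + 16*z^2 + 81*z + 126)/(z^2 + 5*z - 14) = (z^2 + 9*z + 18)/(z - 2)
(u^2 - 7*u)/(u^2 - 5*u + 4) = u*(u - 7)/(u^2 - 5*u + 4)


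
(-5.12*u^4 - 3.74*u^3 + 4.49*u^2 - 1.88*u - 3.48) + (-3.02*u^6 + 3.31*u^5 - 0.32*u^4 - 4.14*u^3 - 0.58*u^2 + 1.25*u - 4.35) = -3.02*u^6 + 3.31*u^5 - 5.44*u^4 - 7.88*u^3 + 3.91*u^2 - 0.63*u - 7.83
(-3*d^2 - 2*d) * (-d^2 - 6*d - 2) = 3*d^4 + 20*d^3 + 18*d^2 + 4*d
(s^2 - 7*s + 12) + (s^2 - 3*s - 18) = 2*s^2 - 10*s - 6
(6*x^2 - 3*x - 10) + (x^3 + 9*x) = x^3 + 6*x^2 + 6*x - 10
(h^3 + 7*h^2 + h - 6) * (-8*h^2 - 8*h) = -8*h^5 - 64*h^4 - 64*h^3 + 40*h^2 + 48*h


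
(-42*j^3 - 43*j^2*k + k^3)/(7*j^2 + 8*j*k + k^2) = (-42*j^2 - j*k + k^2)/(7*j + k)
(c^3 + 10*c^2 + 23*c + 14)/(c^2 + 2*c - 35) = (c^2 + 3*c + 2)/(c - 5)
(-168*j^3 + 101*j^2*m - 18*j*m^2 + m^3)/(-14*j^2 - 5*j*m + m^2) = (24*j^2 - 11*j*m + m^2)/(2*j + m)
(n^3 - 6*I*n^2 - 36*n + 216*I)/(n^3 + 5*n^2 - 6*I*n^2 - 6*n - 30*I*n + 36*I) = (n - 6)/(n - 1)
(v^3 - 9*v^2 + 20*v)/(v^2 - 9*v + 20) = v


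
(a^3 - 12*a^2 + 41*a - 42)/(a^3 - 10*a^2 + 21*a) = (a - 2)/a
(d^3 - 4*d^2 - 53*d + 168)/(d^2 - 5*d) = (d^3 - 4*d^2 - 53*d + 168)/(d*(d - 5))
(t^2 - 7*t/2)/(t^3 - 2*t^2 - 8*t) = (7/2 - t)/(-t^2 + 2*t + 8)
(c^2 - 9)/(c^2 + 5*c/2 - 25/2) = 2*(c^2 - 9)/(2*c^2 + 5*c - 25)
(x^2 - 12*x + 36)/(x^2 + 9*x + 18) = (x^2 - 12*x + 36)/(x^2 + 9*x + 18)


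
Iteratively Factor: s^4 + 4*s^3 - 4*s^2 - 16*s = (s + 2)*(s^3 + 2*s^2 - 8*s) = (s + 2)*(s + 4)*(s^2 - 2*s) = (s - 2)*(s + 2)*(s + 4)*(s)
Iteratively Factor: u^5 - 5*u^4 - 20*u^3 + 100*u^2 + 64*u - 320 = (u + 4)*(u^4 - 9*u^3 + 16*u^2 + 36*u - 80) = (u - 2)*(u + 4)*(u^3 - 7*u^2 + 2*u + 40) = (u - 4)*(u - 2)*(u + 4)*(u^2 - 3*u - 10) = (u - 5)*(u - 4)*(u - 2)*(u + 4)*(u + 2)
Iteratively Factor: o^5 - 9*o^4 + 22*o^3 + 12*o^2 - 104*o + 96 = (o - 2)*(o^4 - 7*o^3 + 8*o^2 + 28*o - 48) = (o - 2)*(o + 2)*(o^3 - 9*o^2 + 26*o - 24) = (o - 3)*(o - 2)*(o + 2)*(o^2 - 6*o + 8) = (o - 3)*(o - 2)^2*(o + 2)*(o - 4)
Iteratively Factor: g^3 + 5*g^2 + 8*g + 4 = (g + 2)*(g^2 + 3*g + 2) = (g + 1)*(g + 2)*(g + 2)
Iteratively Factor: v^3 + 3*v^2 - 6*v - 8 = (v - 2)*(v^2 + 5*v + 4) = (v - 2)*(v + 1)*(v + 4)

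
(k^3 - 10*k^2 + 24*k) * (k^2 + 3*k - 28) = k^5 - 7*k^4 - 34*k^3 + 352*k^2 - 672*k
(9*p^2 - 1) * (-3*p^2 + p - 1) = -27*p^4 + 9*p^3 - 6*p^2 - p + 1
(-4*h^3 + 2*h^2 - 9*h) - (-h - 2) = -4*h^3 + 2*h^2 - 8*h + 2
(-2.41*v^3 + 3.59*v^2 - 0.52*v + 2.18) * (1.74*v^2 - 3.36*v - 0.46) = -4.1934*v^5 + 14.3442*v^4 - 11.8586*v^3 + 3.889*v^2 - 7.0856*v - 1.0028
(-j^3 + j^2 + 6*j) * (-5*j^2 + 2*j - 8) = 5*j^5 - 7*j^4 - 20*j^3 + 4*j^2 - 48*j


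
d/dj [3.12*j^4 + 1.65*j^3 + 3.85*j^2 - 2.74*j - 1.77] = 12.48*j^3 + 4.95*j^2 + 7.7*j - 2.74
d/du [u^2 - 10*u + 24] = 2*u - 10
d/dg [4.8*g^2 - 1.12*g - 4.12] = 9.6*g - 1.12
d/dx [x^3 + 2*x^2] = x*(3*x + 4)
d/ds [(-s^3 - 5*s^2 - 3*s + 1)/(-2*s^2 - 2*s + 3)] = (2*s^4 + 4*s^3 - 5*s^2 - 26*s - 7)/(4*s^4 + 8*s^3 - 8*s^2 - 12*s + 9)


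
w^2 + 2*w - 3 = (w - 1)*(w + 3)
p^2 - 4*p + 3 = (p - 3)*(p - 1)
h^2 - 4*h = h*(h - 4)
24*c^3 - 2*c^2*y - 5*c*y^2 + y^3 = (-4*c + y)*(-3*c + y)*(2*c + y)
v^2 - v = v*(v - 1)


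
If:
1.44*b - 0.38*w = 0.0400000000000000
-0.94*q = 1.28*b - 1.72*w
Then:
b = 0.263888888888889*w + 0.0277777777777778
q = 1.47044917257683*w - 0.0378250591016548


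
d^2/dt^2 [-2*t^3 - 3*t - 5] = -12*t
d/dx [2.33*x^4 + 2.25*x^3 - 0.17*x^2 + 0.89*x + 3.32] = 9.32*x^3 + 6.75*x^2 - 0.34*x + 0.89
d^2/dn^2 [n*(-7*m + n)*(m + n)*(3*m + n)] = -50*m^2 - 18*m*n + 12*n^2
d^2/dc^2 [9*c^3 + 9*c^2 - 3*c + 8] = 54*c + 18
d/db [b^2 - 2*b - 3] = 2*b - 2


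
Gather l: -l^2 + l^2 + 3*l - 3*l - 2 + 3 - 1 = 0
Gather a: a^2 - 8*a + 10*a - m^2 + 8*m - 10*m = a^2 + 2*a - m^2 - 2*m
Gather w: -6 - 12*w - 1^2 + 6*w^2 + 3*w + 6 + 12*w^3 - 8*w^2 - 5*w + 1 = 12*w^3 - 2*w^2 - 14*w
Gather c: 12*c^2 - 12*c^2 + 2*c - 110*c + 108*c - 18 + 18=0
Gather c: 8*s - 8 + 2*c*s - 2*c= c*(2*s - 2) + 8*s - 8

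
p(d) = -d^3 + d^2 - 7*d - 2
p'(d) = -3*d^2 + 2*d - 7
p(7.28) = -385.79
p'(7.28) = -151.44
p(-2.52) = 37.99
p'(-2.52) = -31.09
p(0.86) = -7.92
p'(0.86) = -7.50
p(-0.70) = 3.73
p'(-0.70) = -9.87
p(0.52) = -5.51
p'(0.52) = -6.77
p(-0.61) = 2.87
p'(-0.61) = -9.34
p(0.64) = -6.33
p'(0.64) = -6.95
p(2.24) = -23.90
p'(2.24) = -17.57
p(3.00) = -41.00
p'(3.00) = -28.00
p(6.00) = -224.00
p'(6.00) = -103.00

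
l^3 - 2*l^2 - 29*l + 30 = (l - 6)*(l - 1)*(l + 5)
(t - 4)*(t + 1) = t^2 - 3*t - 4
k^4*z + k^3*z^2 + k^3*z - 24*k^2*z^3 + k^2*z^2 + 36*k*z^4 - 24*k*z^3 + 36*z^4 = (k - 3*z)*(k - 2*z)*(k + 6*z)*(k*z + z)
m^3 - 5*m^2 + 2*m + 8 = (m - 4)*(m - 2)*(m + 1)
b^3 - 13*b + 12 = (b - 3)*(b - 1)*(b + 4)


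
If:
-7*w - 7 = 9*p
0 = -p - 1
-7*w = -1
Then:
No Solution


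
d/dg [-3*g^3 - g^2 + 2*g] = -9*g^2 - 2*g + 2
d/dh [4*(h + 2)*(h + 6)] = 8*h + 32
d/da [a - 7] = 1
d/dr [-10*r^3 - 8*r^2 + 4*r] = -30*r^2 - 16*r + 4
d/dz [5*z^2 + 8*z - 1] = 10*z + 8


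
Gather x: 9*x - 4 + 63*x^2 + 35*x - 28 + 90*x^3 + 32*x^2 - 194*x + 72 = 90*x^3 + 95*x^2 - 150*x + 40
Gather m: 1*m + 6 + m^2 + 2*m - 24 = m^2 + 3*m - 18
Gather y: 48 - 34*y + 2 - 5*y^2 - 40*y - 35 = -5*y^2 - 74*y + 15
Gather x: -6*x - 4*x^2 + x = -4*x^2 - 5*x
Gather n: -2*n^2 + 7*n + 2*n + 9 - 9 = -2*n^2 + 9*n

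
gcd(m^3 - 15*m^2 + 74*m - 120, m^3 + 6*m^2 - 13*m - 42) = 1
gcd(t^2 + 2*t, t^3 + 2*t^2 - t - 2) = t + 2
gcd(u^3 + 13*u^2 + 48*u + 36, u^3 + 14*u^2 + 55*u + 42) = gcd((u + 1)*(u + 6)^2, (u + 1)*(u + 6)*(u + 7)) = u^2 + 7*u + 6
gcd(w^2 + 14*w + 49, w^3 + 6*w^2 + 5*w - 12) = 1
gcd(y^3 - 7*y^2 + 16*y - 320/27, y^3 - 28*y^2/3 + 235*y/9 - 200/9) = y^2 - 13*y/3 + 40/9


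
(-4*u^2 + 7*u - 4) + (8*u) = -4*u^2 + 15*u - 4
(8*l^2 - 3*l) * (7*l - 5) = 56*l^3 - 61*l^2 + 15*l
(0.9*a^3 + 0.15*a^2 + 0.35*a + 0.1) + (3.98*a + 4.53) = 0.9*a^3 + 0.15*a^2 + 4.33*a + 4.63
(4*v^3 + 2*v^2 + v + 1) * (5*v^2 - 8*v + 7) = 20*v^5 - 22*v^4 + 17*v^3 + 11*v^2 - v + 7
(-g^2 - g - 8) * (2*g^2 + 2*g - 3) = -2*g^4 - 4*g^3 - 15*g^2 - 13*g + 24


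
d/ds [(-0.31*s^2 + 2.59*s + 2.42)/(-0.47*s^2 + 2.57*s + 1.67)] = (0.4206*s^2 + 1.2394*s - 1.8941)/(0.2209*s^4 - 2.4158*s^3 + 5.0351*s^2 + 8.5838*s + 2.7889)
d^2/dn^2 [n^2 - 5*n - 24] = 2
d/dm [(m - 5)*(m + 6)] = 2*m + 1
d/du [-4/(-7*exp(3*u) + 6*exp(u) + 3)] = (24 - 84*exp(2*u))*exp(u)/(-7*exp(3*u) + 6*exp(u) + 3)^2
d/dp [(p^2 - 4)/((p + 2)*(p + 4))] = 6/(p^2 + 8*p + 16)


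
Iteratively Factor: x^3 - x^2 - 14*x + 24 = (x - 3)*(x^2 + 2*x - 8) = (x - 3)*(x + 4)*(x - 2)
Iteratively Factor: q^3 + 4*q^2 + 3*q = (q + 3)*(q^2 + q) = q*(q + 3)*(q + 1)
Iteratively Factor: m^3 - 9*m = (m - 3)*(m^2 + 3*m) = (m - 3)*(m + 3)*(m)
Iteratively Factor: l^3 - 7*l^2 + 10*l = (l - 2)*(l^2 - 5*l) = l*(l - 2)*(l - 5)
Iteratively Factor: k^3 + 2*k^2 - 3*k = (k + 3)*(k^2 - k) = (k - 1)*(k + 3)*(k)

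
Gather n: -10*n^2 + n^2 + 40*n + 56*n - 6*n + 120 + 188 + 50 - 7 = -9*n^2 + 90*n + 351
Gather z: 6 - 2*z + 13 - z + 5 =24 - 3*z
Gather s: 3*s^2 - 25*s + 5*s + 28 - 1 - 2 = 3*s^2 - 20*s + 25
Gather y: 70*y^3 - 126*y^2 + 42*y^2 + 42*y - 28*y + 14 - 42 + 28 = 70*y^3 - 84*y^2 + 14*y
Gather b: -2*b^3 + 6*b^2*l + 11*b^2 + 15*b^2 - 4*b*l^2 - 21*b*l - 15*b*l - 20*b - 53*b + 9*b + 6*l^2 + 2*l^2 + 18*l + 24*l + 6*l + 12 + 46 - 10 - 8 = -2*b^3 + b^2*(6*l + 26) + b*(-4*l^2 - 36*l - 64) + 8*l^2 + 48*l + 40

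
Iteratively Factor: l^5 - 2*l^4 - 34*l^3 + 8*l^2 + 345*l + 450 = (l + 3)*(l^4 - 5*l^3 - 19*l^2 + 65*l + 150) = (l - 5)*(l + 3)*(l^3 - 19*l - 30) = (l - 5)^2*(l + 3)*(l^2 + 5*l + 6) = (l - 5)^2*(l + 2)*(l + 3)*(l + 3)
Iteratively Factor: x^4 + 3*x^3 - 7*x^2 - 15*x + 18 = (x + 3)*(x^3 - 7*x + 6) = (x + 3)^2*(x^2 - 3*x + 2) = (x - 1)*(x + 3)^2*(x - 2)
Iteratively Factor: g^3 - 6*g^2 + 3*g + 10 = (g - 5)*(g^2 - g - 2) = (g - 5)*(g - 2)*(g + 1)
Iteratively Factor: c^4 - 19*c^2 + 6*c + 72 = (c + 2)*(c^3 - 2*c^2 - 15*c + 36) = (c + 2)*(c + 4)*(c^2 - 6*c + 9) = (c - 3)*(c + 2)*(c + 4)*(c - 3)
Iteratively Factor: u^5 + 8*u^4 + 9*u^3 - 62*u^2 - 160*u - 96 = (u - 3)*(u^4 + 11*u^3 + 42*u^2 + 64*u + 32) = (u - 3)*(u + 1)*(u^3 + 10*u^2 + 32*u + 32) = (u - 3)*(u + 1)*(u + 2)*(u^2 + 8*u + 16) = (u - 3)*(u + 1)*(u + 2)*(u + 4)*(u + 4)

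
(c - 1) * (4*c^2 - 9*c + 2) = 4*c^3 - 13*c^2 + 11*c - 2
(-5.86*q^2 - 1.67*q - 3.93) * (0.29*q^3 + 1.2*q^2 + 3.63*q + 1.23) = -1.6994*q^5 - 7.5163*q^4 - 24.4155*q^3 - 17.9859*q^2 - 16.32*q - 4.8339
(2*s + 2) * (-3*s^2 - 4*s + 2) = -6*s^3 - 14*s^2 - 4*s + 4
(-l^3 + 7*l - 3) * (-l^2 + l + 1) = l^5 - l^4 - 8*l^3 + 10*l^2 + 4*l - 3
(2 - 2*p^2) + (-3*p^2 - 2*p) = -5*p^2 - 2*p + 2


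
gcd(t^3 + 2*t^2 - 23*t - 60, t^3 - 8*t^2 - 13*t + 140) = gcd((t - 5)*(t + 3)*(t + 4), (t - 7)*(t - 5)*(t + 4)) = t^2 - t - 20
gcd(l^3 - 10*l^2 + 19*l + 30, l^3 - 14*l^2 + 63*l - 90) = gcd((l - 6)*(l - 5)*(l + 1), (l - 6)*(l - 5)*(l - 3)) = l^2 - 11*l + 30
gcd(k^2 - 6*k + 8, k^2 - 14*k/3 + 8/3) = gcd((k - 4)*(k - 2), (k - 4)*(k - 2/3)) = k - 4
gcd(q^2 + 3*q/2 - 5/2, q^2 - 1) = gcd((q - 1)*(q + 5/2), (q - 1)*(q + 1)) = q - 1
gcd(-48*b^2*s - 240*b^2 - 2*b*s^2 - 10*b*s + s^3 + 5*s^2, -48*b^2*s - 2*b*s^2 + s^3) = -48*b^2 - 2*b*s + s^2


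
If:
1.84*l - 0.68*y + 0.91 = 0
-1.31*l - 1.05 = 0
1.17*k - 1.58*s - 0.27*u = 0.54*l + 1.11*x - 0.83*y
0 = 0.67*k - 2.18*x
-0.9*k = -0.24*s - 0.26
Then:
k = 3.25373134328358*x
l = -0.80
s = 12.2014925373134*x - 1.08333333333333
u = 5.389228436639 - 61.4129353233831*x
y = -0.83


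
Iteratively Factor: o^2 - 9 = (o - 3)*(o + 3)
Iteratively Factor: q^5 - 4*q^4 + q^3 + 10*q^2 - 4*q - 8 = (q - 2)*(q^4 - 2*q^3 - 3*q^2 + 4*q + 4) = (q - 2)*(q + 1)*(q^3 - 3*q^2 + 4) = (q - 2)^2*(q + 1)*(q^2 - q - 2) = (q - 2)^3*(q + 1)*(q + 1)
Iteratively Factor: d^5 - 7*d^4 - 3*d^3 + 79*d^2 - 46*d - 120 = (d - 4)*(d^4 - 3*d^3 - 15*d^2 + 19*d + 30) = (d - 4)*(d + 1)*(d^3 - 4*d^2 - 11*d + 30) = (d - 4)*(d + 1)*(d + 3)*(d^2 - 7*d + 10) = (d - 4)*(d - 2)*(d + 1)*(d + 3)*(d - 5)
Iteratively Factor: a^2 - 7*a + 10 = (a - 2)*(a - 5)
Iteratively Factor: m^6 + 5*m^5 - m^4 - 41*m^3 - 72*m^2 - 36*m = (m + 2)*(m^5 + 3*m^4 - 7*m^3 - 27*m^2 - 18*m) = (m - 3)*(m + 2)*(m^4 + 6*m^3 + 11*m^2 + 6*m) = (m - 3)*(m + 2)^2*(m^3 + 4*m^2 + 3*m) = m*(m - 3)*(m + 2)^2*(m^2 + 4*m + 3) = m*(m - 3)*(m + 2)^2*(m + 3)*(m + 1)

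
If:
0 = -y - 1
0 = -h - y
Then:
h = 1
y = -1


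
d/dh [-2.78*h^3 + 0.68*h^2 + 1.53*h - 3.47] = -8.34*h^2 + 1.36*h + 1.53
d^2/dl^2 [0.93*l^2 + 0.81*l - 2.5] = 1.86000000000000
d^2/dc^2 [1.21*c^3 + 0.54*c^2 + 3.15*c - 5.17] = 7.26*c + 1.08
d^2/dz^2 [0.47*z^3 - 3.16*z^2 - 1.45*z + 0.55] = 2.82*z - 6.32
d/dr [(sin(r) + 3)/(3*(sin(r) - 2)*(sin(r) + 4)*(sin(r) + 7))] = -2*(sin(r)^3 + 9*sin(r)^2 + 27*sin(r) + 37)*cos(r)/(3*(sin(r) - 2)^2*(sin(r) + 4)^2*(sin(r) + 7)^2)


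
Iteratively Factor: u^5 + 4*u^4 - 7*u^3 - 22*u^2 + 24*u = (u + 4)*(u^4 - 7*u^2 + 6*u) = (u - 2)*(u + 4)*(u^3 + 2*u^2 - 3*u) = (u - 2)*(u - 1)*(u + 4)*(u^2 + 3*u) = u*(u - 2)*(u - 1)*(u + 4)*(u + 3)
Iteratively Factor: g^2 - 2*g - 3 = (g + 1)*(g - 3)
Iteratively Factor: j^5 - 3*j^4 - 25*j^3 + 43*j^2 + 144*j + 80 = (j + 1)*(j^4 - 4*j^3 - 21*j^2 + 64*j + 80) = (j - 4)*(j + 1)*(j^3 - 21*j - 20) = (j - 4)*(j + 1)^2*(j^2 - j - 20) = (j - 5)*(j - 4)*(j + 1)^2*(j + 4)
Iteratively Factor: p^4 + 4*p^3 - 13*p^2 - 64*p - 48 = (p + 1)*(p^3 + 3*p^2 - 16*p - 48) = (p + 1)*(p + 4)*(p^2 - p - 12) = (p + 1)*(p + 3)*(p + 4)*(p - 4)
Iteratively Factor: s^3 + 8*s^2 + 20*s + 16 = (s + 2)*(s^2 + 6*s + 8) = (s + 2)*(s + 4)*(s + 2)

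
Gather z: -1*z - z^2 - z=-z^2 - 2*z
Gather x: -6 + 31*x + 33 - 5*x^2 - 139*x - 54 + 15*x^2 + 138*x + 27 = 10*x^2 + 30*x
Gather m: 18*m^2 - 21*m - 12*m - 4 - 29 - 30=18*m^2 - 33*m - 63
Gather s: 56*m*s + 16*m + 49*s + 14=16*m + s*(56*m + 49) + 14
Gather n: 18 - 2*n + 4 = 22 - 2*n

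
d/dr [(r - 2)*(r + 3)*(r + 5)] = 3*r^2 + 12*r - 1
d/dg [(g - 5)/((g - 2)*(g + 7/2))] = 2*(-2*g^2 + 20*g + 1)/(4*g^4 + 12*g^3 - 47*g^2 - 84*g + 196)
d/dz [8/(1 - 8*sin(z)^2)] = 64*sin(2*z)/(3 - 4*cos(2*z))^2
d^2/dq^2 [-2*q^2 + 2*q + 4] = -4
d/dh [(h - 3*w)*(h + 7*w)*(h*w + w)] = w*(3*h^2 + 8*h*w + 2*h - 21*w^2 + 4*w)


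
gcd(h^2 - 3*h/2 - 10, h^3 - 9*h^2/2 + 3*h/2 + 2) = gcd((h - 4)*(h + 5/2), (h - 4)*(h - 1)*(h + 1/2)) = h - 4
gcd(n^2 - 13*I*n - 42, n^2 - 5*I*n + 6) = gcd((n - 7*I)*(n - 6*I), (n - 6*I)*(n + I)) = n - 6*I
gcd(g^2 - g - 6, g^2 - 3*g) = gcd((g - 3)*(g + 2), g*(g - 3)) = g - 3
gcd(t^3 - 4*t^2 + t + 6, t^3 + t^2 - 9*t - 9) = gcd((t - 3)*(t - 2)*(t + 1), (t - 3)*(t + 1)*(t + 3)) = t^2 - 2*t - 3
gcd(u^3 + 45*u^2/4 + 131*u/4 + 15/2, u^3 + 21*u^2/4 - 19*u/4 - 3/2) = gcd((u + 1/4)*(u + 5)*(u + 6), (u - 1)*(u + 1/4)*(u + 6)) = u^2 + 25*u/4 + 3/2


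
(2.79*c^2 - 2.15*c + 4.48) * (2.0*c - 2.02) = 5.58*c^3 - 9.9358*c^2 + 13.303*c - 9.0496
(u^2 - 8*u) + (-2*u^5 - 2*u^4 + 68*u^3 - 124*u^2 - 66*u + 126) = -2*u^5 - 2*u^4 + 68*u^3 - 123*u^2 - 74*u + 126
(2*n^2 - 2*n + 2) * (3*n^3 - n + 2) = 6*n^5 - 6*n^4 + 4*n^3 + 6*n^2 - 6*n + 4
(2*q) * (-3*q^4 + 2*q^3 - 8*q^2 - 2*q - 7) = -6*q^5 + 4*q^4 - 16*q^3 - 4*q^2 - 14*q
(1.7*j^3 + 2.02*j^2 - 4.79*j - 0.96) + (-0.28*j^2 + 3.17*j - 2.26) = 1.7*j^3 + 1.74*j^2 - 1.62*j - 3.22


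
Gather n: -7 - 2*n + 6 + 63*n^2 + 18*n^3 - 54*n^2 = 18*n^3 + 9*n^2 - 2*n - 1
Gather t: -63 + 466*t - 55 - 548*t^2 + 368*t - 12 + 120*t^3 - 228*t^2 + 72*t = 120*t^3 - 776*t^2 + 906*t - 130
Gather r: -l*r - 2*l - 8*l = -l*r - 10*l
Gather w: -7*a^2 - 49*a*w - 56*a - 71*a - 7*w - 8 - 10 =-7*a^2 - 127*a + w*(-49*a - 7) - 18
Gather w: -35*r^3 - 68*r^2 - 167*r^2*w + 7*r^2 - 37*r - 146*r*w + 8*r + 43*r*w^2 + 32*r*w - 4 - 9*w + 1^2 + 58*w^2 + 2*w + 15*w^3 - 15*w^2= -35*r^3 - 61*r^2 - 29*r + 15*w^3 + w^2*(43*r + 43) + w*(-167*r^2 - 114*r - 7) - 3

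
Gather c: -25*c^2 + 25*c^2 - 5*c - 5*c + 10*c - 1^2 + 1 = 0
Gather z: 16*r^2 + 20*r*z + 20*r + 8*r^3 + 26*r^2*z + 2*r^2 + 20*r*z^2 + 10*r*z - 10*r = 8*r^3 + 18*r^2 + 20*r*z^2 + 10*r + z*(26*r^2 + 30*r)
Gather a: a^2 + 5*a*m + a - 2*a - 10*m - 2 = a^2 + a*(5*m - 1) - 10*m - 2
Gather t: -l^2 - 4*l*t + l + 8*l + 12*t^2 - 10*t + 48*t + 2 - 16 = -l^2 + 9*l + 12*t^2 + t*(38 - 4*l) - 14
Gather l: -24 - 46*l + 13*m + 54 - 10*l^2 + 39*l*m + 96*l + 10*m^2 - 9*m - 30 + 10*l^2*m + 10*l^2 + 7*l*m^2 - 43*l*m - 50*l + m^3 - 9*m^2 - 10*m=10*l^2*m + l*(7*m^2 - 4*m) + m^3 + m^2 - 6*m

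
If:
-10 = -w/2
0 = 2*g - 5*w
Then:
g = 50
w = 20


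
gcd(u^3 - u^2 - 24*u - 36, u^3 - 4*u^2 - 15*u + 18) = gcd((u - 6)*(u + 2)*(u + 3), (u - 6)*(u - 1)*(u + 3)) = u^2 - 3*u - 18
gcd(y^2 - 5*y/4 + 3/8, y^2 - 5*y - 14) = 1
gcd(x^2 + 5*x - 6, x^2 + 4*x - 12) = x + 6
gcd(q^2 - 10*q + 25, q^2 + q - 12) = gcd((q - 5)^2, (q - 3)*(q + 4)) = 1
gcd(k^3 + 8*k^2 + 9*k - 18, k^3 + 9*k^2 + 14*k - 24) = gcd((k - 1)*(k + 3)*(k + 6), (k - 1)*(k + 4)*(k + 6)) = k^2 + 5*k - 6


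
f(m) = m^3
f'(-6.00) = 108.00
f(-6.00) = -216.00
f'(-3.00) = 27.00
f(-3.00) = -27.00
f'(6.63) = 131.87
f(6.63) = 291.43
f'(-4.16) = 51.92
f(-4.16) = -71.99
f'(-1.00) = 3.00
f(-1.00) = -1.00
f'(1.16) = 4.04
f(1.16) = 1.56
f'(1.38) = 5.71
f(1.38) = 2.63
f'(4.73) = 67.12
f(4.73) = 105.82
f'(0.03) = 0.00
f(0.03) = 0.00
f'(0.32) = 0.31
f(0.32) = 0.03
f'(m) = 3*m^2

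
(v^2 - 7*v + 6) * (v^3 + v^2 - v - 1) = v^5 - 6*v^4 - 2*v^3 + 12*v^2 + v - 6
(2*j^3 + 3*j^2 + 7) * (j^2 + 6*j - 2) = 2*j^5 + 15*j^4 + 14*j^3 + j^2 + 42*j - 14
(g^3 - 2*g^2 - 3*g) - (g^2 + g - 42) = g^3 - 3*g^2 - 4*g + 42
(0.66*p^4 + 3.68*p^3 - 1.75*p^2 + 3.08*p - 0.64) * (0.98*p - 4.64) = 0.6468*p^5 + 0.544*p^4 - 18.7902*p^3 + 11.1384*p^2 - 14.9184*p + 2.9696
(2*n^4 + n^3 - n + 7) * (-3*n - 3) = -6*n^5 - 9*n^4 - 3*n^3 + 3*n^2 - 18*n - 21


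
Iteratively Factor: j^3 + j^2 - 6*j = (j + 3)*(j^2 - 2*j) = (j - 2)*(j + 3)*(j)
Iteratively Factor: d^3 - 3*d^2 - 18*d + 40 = (d + 4)*(d^2 - 7*d + 10) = (d - 2)*(d + 4)*(d - 5)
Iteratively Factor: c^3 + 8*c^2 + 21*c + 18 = (c + 2)*(c^2 + 6*c + 9) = (c + 2)*(c + 3)*(c + 3)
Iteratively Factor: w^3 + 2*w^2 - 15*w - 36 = (w + 3)*(w^2 - w - 12) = (w + 3)^2*(w - 4)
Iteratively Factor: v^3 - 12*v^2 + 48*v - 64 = (v - 4)*(v^2 - 8*v + 16) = (v - 4)^2*(v - 4)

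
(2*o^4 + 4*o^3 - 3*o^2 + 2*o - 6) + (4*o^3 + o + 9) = 2*o^4 + 8*o^3 - 3*o^2 + 3*o + 3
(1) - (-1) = 2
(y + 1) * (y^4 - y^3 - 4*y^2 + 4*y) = y^5 - 5*y^3 + 4*y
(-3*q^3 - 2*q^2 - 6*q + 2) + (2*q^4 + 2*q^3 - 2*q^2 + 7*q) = 2*q^4 - q^3 - 4*q^2 + q + 2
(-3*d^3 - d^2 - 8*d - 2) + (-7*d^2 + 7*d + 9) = -3*d^3 - 8*d^2 - d + 7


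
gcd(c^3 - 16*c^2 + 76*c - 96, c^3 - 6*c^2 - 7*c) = 1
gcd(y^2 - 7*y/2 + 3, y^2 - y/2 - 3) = y - 2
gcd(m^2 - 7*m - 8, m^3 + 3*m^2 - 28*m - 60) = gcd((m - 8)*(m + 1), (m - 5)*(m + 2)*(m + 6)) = 1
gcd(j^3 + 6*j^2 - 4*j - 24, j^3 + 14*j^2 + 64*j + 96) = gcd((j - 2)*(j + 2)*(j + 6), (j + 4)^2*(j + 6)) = j + 6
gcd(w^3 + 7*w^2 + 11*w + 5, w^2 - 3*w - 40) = w + 5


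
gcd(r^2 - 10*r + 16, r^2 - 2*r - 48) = r - 8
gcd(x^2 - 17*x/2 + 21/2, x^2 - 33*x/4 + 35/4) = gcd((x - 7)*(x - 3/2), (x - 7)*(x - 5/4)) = x - 7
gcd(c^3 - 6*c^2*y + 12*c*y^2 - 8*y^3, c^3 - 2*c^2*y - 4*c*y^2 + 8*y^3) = c^2 - 4*c*y + 4*y^2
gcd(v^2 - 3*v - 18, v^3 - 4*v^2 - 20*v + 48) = v - 6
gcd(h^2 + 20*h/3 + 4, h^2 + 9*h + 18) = h + 6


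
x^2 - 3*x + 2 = (x - 2)*(x - 1)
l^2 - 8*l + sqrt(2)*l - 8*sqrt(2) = (l - 8)*(l + sqrt(2))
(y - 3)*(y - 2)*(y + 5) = y^3 - 19*y + 30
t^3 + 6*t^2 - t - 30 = (t - 2)*(t + 3)*(t + 5)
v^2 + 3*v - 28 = (v - 4)*(v + 7)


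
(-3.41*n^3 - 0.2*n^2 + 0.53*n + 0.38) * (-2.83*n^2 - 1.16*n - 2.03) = 9.6503*n^5 + 4.5216*n^4 + 5.6544*n^3 - 1.2842*n^2 - 1.5167*n - 0.7714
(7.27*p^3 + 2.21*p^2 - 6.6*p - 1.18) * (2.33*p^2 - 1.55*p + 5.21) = 16.9391*p^5 - 6.1192*p^4 + 19.0732*p^3 + 18.9947*p^2 - 32.557*p - 6.1478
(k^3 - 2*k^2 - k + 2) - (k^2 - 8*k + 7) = k^3 - 3*k^2 + 7*k - 5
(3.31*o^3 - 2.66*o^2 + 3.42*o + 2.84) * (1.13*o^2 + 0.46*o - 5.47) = 3.7403*o^5 - 1.4832*o^4 - 15.4647*o^3 + 19.3326*o^2 - 17.401*o - 15.5348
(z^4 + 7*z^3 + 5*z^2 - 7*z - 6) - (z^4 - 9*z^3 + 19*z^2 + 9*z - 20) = 16*z^3 - 14*z^2 - 16*z + 14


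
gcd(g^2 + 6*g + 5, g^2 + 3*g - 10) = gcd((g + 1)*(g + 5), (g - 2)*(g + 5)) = g + 5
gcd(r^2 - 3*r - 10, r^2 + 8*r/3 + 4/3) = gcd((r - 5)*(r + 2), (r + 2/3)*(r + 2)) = r + 2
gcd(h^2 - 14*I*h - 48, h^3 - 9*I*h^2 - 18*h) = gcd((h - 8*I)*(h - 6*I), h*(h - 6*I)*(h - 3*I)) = h - 6*I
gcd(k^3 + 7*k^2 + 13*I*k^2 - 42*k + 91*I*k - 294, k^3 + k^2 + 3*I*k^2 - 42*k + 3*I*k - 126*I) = k + 7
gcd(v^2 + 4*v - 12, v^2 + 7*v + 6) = v + 6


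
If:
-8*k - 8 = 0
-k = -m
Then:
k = -1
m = -1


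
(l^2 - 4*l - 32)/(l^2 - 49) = (l^2 - 4*l - 32)/(l^2 - 49)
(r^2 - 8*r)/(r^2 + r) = (r - 8)/(r + 1)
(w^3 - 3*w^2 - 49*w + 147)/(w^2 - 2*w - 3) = (w^2 - 49)/(w + 1)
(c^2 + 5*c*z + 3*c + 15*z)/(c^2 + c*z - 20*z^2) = (-c - 3)/(-c + 4*z)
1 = 1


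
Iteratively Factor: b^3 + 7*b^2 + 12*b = (b)*(b^2 + 7*b + 12) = b*(b + 4)*(b + 3)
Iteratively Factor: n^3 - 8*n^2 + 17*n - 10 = (n - 5)*(n^2 - 3*n + 2) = (n - 5)*(n - 2)*(n - 1)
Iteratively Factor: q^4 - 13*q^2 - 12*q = (q + 3)*(q^3 - 3*q^2 - 4*q) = (q + 1)*(q + 3)*(q^2 - 4*q) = q*(q + 1)*(q + 3)*(q - 4)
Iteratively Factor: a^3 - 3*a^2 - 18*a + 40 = (a - 2)*(a^2 - a - 20) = (a - 5)*(a - 2)*(a + 4)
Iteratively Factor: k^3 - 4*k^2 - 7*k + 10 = (k - 1)*(k^2 - 3*k - 10) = (k - 5)*(k - 1)*(k + 2)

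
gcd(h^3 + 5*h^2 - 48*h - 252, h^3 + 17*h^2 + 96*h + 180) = h^2 + 12*h + 36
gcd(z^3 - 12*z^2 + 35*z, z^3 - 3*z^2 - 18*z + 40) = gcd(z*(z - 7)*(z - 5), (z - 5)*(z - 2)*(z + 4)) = z - 5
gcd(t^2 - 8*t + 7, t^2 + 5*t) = 1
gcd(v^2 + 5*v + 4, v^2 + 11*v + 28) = v + 4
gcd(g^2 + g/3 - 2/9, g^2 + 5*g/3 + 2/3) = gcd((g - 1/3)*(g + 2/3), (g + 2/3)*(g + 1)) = g + 2/3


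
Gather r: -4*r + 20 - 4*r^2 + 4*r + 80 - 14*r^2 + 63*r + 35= -18*r^2 + 63*r + 135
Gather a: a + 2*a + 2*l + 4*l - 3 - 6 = 3*a + 6*l - 9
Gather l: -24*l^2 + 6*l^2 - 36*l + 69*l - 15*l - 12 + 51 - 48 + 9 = -18*l^2 + 18*l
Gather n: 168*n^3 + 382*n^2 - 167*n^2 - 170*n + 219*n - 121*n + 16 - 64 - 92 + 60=168*n^3 + 215*n^2 - 72*n - 80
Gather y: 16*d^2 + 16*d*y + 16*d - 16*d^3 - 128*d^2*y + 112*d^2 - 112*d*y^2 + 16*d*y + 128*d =-16*d^3 + 128*d^2 - 112*d*y^2 + 144*d + y*(-128*d^2 + 32*d)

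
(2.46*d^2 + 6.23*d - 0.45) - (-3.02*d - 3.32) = 2.46*d^2 + 9.25*d + 2.87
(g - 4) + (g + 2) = 2*g - 2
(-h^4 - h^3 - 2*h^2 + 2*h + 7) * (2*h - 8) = -2*h^5 + 6*h^4 + 4*h^3 + 20*h^2 - 2*h - 56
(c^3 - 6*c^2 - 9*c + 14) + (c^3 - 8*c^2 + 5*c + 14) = 2*c^3 - 14*c^2 - 4*c + 28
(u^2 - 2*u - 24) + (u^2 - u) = 2*u^2 - 3*u - 24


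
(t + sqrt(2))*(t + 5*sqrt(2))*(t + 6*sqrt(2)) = t^3 + 12*sqrt(2)*t^2 + 82*t + 60*sqrt(2)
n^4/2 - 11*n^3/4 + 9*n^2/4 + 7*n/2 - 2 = (n/2 + 1/2)*(n - 4)*(n - 2)*(n - 1/2)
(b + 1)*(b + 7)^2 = b^3 + 15*b^2 + 63*b + 49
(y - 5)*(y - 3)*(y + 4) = y^3 - 4*y^2 - 17*y + 60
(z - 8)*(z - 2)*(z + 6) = z^3 - 4*z^2 - 44*z + 96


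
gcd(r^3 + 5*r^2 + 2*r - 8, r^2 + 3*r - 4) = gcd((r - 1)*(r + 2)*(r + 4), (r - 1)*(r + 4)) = r^2 + 3*r - 4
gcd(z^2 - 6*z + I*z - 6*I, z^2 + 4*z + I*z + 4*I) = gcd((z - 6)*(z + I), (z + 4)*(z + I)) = z + I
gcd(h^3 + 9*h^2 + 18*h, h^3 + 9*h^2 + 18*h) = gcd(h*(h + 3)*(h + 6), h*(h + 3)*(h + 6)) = h^3 + 9*h^2 + 18*h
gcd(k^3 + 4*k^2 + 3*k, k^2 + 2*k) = k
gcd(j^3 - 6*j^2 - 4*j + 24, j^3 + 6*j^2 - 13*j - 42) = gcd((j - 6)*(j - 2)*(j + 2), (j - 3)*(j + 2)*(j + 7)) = j + 2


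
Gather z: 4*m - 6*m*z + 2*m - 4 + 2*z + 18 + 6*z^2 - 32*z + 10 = 6*m + 6*z^2 + z*(-6*m - 30) + 24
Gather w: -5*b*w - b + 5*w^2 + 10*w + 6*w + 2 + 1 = -b + 5*w^2 + w*(16 - 5*b) + 3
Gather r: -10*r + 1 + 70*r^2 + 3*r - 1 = 70*r^2 - 7*r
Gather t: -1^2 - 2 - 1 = -4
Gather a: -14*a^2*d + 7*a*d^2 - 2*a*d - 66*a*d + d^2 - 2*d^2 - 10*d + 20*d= -14*a^2*d + a*(7*d^2 - 68*d) - d^2 + 10*d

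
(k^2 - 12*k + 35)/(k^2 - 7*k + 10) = (k - 7)/(k - 2)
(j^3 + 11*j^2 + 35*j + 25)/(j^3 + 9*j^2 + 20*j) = (j^2 + 6*j + 5)/(j*(j + 4))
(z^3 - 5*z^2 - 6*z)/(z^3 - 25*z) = (z^2 - 5*z - 6)/(z^2 - 25)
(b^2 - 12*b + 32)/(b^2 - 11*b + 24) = (b - 4)/(b - 3)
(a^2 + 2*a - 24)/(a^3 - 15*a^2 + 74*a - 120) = (a + 6)/(a^2 - 11*a + 30)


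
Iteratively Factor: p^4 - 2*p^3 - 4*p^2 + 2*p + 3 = (p + 1)*(p^3 - 3*p^2 - p + 3) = (p + 1)^2*(p^2 - 4*p + 3) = (p - 3)*(p + 1)^2*(p - 1)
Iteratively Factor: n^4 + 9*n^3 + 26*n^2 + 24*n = (n + 3)*(n^3 + 6*n^2 + 8*n) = (n + 2)*(n + 3)*(n^2 + 4*n) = n*(n + 2)*(n + 3)*(n + 4)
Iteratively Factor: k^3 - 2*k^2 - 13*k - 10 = (k - 5)*(k^2 + 3*k + 2) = (k - 5)*(k + 2)*(k + 1)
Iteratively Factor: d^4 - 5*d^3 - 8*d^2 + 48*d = (d - 4)*(d^3 - d^2 - 12*d) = (d - 4)*(d + 3)*(d^2 - 4*d) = (d - 4)^2*(d + 3)*(d)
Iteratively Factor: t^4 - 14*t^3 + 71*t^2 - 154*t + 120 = (t - 2)*(t^3 - 12*t^2 + 47*t - 60) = (t - 3)*(t - 2)*(t^2 - 9*t + 20) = (t - 4)*(t - 3)*(t - 2)*(t - 5)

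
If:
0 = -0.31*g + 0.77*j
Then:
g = 2.48387096774194*j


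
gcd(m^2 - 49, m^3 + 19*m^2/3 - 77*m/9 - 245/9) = m + 7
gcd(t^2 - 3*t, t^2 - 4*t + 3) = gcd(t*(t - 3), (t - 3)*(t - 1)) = t - 3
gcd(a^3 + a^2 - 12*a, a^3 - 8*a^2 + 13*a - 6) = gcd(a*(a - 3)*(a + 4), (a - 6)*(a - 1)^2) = 1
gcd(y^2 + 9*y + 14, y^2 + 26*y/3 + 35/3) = y + 7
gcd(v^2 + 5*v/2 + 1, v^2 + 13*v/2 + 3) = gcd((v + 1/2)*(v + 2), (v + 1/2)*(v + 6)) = v + 1/2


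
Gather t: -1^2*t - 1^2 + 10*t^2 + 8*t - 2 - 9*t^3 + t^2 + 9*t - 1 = -9*t^3 + 11*t^2 + 16*t - 4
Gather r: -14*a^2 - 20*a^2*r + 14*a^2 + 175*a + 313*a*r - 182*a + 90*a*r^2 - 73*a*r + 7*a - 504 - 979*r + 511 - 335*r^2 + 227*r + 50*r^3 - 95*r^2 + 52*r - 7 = 50*r^3 + r^2*(90*a - 430) + r*(-20*a^2 + 240*a - 700)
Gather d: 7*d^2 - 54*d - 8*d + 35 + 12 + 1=7*d^2 - 62*d + 48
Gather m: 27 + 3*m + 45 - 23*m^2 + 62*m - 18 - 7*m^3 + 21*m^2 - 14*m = -7*m^3 - 2*m^2 + 51*m + 54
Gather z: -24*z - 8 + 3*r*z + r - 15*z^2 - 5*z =r - 15*z^2 + z*(3*r - 29) - 8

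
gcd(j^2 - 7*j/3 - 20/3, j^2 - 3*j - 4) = j - 4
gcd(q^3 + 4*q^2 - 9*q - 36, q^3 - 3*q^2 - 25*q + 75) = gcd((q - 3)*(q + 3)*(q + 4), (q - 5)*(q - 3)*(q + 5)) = q - 3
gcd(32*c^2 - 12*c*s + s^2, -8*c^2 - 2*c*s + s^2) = -4*c + s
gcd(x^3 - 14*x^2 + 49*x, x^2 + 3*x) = x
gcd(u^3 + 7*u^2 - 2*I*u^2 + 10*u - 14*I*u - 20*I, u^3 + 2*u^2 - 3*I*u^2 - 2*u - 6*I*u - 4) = u^2 + u*(2 - 2*I) - 4*I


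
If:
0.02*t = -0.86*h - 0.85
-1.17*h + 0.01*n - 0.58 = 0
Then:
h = -0.0232558139534884*t - 0.988372093023256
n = -2.72093023255814*t - 57.6395348837209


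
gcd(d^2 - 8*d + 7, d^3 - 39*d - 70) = d - 7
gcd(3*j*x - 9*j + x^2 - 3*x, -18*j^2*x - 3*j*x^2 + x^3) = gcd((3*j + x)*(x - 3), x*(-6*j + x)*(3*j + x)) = 3*j + x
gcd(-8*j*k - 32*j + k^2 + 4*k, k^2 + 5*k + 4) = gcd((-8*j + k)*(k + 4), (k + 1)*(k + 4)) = k + 4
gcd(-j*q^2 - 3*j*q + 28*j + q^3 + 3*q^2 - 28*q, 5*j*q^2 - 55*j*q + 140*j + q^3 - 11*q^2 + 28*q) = q - 4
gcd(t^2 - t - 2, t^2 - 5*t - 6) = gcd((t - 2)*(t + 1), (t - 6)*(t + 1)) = t + 1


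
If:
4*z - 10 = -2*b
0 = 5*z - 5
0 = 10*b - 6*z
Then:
No Solution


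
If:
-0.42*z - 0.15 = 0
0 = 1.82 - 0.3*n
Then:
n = 6.07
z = -0.36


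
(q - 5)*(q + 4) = q^2 - q - 20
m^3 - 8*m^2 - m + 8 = (m - 8)*(m - 1)*(m + 1)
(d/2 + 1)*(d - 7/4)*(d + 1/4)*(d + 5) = d^4/2 + 11*d^3/4 - 15*d^2/32 - 289*d/32 - 35/16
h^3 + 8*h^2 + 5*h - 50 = (h - 2)*(h + 5)^2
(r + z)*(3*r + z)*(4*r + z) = 12*r^3 + 19*r^2*z + 8*r*z^2 + z^3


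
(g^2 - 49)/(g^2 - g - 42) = (g + 7)/(g + 6)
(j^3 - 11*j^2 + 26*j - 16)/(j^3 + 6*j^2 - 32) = (j^2 - 9*j + 8)/(j^2 + 8*j + 16)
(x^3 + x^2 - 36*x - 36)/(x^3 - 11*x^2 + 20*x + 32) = (x^2 - 36)/(x^2 - 12*x + 32)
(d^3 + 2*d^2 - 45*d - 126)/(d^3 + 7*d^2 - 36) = (d - 7)/(d - 2)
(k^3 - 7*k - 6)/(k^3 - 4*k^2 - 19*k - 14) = (k - 3)/(k - 7)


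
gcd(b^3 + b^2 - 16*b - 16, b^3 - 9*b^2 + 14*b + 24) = b^2 - 3*b - 4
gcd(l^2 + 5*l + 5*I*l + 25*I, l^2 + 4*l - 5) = l + 5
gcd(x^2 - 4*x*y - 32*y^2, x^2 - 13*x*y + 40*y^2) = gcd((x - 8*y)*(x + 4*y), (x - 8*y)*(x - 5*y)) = x - 8*y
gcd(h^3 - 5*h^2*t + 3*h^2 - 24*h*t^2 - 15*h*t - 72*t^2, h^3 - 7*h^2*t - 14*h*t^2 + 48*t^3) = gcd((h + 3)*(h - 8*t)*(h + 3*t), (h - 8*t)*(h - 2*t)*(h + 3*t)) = -h^2 + 5*h*t + 24*t^2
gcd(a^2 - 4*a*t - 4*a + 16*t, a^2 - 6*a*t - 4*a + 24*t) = a - 4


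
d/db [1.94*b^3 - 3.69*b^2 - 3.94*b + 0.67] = 5.82*b^2 - 7.38*b - 3.94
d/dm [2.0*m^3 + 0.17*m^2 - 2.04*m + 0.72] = 6.0*m^2 + 0.34*m - 2.04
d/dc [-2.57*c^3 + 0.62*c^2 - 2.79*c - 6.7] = -7.71*c^2 + 1.24*c - 2.79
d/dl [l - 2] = 1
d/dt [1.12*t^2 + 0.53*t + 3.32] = 2.24*t + 0.53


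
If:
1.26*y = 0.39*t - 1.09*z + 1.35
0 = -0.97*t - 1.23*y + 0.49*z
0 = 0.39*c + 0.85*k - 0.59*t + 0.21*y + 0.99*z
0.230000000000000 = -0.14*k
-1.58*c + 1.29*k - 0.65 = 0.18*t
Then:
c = -2.75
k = -1.64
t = 8.78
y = -3.55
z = 8.48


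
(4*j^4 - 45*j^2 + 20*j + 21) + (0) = 4*j^4 - 45*j^2 + 20*j + 21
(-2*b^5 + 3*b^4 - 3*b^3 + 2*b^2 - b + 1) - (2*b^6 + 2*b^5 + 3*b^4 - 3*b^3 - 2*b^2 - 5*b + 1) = -2*b^6 - 4*b^5 + 4*b^2 + 4*b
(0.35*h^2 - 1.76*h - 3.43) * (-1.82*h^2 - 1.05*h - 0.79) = -0.637*h^4 + 2.8357*h^3 + 7.8141*h^2 + 4.9919*h + 2.7097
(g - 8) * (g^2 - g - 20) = g^3 - 9*g^2 - 12*g + 160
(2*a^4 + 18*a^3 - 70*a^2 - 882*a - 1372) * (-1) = -2*a^4 - 18*a^3 + 70*a^2 + 882*a + 1372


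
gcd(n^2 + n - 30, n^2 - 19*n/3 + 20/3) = n - 5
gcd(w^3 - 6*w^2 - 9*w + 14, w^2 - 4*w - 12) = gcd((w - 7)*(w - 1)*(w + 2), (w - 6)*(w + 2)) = w + 2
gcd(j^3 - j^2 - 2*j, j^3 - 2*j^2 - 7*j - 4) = j + 1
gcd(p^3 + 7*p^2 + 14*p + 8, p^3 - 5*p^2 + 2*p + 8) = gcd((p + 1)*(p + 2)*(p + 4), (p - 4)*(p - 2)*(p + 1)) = p + 1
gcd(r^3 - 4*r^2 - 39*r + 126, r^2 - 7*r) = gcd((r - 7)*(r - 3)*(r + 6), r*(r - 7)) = r - 7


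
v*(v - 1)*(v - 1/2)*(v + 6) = v^4 + 9*v^3/2 - 17*v^2/2 + 3*v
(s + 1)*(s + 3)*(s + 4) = s^3 + 8*s^2 + 19*s + 12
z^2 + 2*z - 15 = (z - 3)*(z + 5)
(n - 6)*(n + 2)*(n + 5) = n^3 + n^2 - 32*n - 60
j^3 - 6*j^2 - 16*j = j*(j - 8)*(j + 2)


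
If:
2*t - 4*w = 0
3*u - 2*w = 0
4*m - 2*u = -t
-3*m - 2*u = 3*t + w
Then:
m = 0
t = 0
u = 0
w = 0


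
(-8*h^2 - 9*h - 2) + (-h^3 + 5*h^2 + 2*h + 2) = -h^3 - 3*h^2 - 7*h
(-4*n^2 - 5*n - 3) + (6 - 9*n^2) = -13*n^2 - 5*n + 3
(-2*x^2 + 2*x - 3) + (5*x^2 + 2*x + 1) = 3*x^2 + 4*x - 2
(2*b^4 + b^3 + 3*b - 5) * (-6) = -12*b^4 - 6*b^3 - 18*b + 30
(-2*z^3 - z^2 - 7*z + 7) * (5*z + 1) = -10*z^4 - 7*z^3 - 36*z^2 + 28*z + 7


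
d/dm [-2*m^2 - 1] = -4*m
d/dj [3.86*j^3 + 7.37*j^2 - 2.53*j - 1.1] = 11.58*j^2 + 14.74*j - 2.53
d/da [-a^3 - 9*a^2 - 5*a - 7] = -3*a^2 - 18*a - 5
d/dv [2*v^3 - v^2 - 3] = 2*v*(3*v - 1)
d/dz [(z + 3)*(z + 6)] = 2*z + 9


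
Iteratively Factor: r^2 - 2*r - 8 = (r - 4)*(r + 2)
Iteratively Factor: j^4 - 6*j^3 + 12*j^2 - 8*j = (j - 2)*(j^3 - 4*j^2 + 4*j) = (j - 2)^2*(j^2 - 2*j) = (j - 2)^3*(j)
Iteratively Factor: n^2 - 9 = (n + 3)*(n - 3)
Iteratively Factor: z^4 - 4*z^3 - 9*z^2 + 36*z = (z - 4)*(z^3 - 9*z) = (z - 4)*(z + 3)*(z^2 - 3*z) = (z - 4)*(z - 3)*(z + 3)*(z)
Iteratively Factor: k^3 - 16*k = (k)*(k^2 - 16) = k*(k + 4)*(k - 4)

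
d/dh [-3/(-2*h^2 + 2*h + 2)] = 3*(1 - 2*h)/(2*(-h^2 + h + 1)^2)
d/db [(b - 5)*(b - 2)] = 2*b - 7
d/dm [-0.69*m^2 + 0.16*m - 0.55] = 0.16 - 1.38*m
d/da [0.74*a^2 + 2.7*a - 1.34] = 1.48*a + 2.7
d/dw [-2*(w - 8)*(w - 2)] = 20 - 4*w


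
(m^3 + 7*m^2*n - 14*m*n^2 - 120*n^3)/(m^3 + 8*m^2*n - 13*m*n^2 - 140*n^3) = (m + 6*n)/(m + 7*n)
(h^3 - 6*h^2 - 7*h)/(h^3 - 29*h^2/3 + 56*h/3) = 3*(h + 1)/(3*h - 8)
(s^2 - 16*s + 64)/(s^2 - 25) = (s^2 - 16*s + 64)/(s^2 - 25)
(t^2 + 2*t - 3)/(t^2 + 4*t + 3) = (t - 1)/(t + 1)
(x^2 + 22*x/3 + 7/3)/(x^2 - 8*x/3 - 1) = (x + 7)/(x - 3)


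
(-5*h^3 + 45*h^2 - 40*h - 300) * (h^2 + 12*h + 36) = -5*h^5 - 15*h^4 + 320*h^3 + 840*h^2 - 5040*h - 10800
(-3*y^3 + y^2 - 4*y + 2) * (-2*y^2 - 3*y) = 6*y^5 + 7*y^4 + 5*y^3 + 8*y^2 - 6*y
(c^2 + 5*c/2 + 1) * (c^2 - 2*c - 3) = c^4 + c^3/2 - 7*c^2 - 19*c/2 - 3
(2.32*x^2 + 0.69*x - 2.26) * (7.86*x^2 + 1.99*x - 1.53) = 18.2352*x^4 + 10.0402*x^3 - 19.9401*x^2 - 5.5531*x + 3.4578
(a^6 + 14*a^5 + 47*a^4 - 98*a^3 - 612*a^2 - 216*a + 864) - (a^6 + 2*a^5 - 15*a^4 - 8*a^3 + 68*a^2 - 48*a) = 12*a^5 + 62*a^4 - 90*a^3 - 680*a^2 - 168*a + 864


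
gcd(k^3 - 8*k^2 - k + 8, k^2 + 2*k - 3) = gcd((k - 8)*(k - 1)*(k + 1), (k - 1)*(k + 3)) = k - 1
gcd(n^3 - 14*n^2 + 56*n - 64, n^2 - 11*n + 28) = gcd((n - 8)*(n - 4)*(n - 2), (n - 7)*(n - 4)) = n - 4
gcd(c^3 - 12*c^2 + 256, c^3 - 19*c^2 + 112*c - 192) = c^2 - 16*c + 64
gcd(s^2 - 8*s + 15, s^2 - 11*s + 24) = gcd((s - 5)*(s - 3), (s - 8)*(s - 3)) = s - 3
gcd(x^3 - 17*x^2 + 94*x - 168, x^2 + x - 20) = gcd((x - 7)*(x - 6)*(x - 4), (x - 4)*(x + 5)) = x - 4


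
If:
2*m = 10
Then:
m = 5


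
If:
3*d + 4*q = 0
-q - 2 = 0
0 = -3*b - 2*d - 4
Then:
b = -28/9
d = 8/3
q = -2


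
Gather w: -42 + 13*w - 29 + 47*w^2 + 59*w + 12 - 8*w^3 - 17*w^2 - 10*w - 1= -8*w^3 + 30*w^2 + 62*w - 60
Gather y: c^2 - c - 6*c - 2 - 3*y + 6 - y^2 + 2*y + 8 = c^2 - 7*c - y^2 - y + 12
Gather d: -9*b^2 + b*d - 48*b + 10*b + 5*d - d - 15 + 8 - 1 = -9*b^2 - 38*b + d*(b + 4) - 8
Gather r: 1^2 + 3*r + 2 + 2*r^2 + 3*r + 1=2*r^2 + 6*r + 4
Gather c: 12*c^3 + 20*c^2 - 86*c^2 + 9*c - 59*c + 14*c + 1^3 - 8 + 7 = 12*c^3 - 66*c^2 - 36*c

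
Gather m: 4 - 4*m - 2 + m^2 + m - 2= m^2 - 3*m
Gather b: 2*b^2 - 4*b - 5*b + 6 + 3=2*b^2 - 9*b + 9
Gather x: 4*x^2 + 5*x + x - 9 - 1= 4*x^2 + 6*x - 10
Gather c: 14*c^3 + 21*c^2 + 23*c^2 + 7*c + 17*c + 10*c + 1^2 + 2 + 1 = 14*c^3 + 44*c^2 + 34*c + 4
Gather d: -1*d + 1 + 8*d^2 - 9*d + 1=8*d^2 - 10*d + 2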